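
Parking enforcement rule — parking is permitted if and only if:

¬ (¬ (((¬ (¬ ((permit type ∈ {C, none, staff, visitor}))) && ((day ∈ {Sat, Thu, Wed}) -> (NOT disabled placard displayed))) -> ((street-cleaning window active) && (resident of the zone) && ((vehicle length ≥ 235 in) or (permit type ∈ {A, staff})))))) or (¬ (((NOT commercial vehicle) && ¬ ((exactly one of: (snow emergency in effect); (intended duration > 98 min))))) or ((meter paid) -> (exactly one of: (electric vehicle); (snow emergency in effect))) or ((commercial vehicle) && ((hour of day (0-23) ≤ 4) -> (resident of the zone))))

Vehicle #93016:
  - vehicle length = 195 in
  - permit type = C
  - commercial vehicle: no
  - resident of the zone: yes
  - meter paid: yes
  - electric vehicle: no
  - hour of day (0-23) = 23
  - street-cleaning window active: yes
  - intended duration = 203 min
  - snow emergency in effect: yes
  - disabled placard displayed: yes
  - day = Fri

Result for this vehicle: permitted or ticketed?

Permitted

Atomic conditions:
  permit type ∈ {C, none, staff, visitor}: C is in the set → true
  day ∈ {Sat, Thu, Wed}: Fri is not in the set → false
  NOT disabled placard displayed: yes → false
  street-cleaning window active: yes → true
  resident of the zone: yes → true
  vehicle length ≥ 235 in: 195 ≥ 235 is false
  permit type ∈ {A, staff}: C is not in the set → false
  NOT commercial vehicle: no → true
  snow emergency in effect: yes → true
  intended duration > 98 min: 203 > 98 is true
  meter paid: yes → true
  electric vehicle: no → false
  commercial vehicle: no → false
  hour of day (0-23) ≤ 4: 23 ≤ 4 is false
Combine:
[1.1.1.1.1.1] NOT true = false
[1.1.1.1.1] NOT false = true
[1.1.1.1.2] false → false (antecedent false ⇒ implication holds) = true
[1.1.1.1] true AND true = true
[1.1.1.2.3] false OR false = false
[1.1.1.2] true AND true AND false = false
[1.1.1] true → false = false
[1.1] NOT false = true
[1] NOT true = false
[2.1.1.2.1] exactly-one(true, true) = false
[2.1.1.2] NOT false = true
[2.1.1] true AND true = true
[2.1] NOT true = false
[2.2.2] exactly-one(false, true) = true
[2.2] true → true = true
[2.3.2] false → true (antecedent false ⇒ implication holds) = true
[2.3] false AND true = false
[2] false OR true OR false = true
[root] false OR true = true
Overall: true → permitted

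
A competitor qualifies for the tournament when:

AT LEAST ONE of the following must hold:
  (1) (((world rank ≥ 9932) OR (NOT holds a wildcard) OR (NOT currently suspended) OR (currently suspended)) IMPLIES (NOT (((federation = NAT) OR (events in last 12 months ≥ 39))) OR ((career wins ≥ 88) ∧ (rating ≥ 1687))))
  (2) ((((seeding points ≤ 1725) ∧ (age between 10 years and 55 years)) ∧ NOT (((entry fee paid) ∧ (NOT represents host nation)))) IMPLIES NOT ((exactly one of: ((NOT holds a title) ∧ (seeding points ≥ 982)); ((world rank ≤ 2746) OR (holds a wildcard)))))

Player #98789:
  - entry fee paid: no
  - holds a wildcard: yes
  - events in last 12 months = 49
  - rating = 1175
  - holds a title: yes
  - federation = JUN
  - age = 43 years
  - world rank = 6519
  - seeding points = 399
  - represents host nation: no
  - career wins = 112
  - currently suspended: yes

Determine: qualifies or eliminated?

Atomic conditions:
  world rank ≥ 9932: 6519 ≥ 9932 is false
  NOT holds a wildcard: yes → false
  NOT currently suspended: yes → false
  currently suspended: yes → true
  federation = NAT: JUN == NAT is false
  events in last 12 months ≥ 39: 49 ≥ 39 is true
  career wins ≥ 88: 112 ≥ 88 is true
  rating ≥ 1687: 1175 ≥ 1687 is false
  seeding points ≤ 1725: 399 ≤ 1725 is true
  age between 10 years and 55 years: 43 in [10, 55] is true
  entry fee paid: no → false
  NOT represents host nation: no → true
  NOT holds a title: yes → false
  seeding points ≥ 982: 399 ≥ 982 is false
  world rank ≤ 2746: 6519 ≤ 2746 is false
  holds a wildcard: yes → true
Combine:
[1.1] false OR false OR false OR true = true
[1.2.1.1] false OR true = true
[1.2.1] NOT true = false
[1.2.2] true AND false = false
[1.2] false OR false = false
[1] true → false = false
[2.1.1] true AND true = true
[2.1.2.1] false AND true = false
[2.1.2] NOT false = true
[2.1] true AND true = true
[2.2.1.1] false AND false = false
[2.2.1.2] false OR true = true
[2.2.1] exactly-one(false, true) = true
[2.2] NOT true = false
[2] true → false = false
[root] false OR false = false
Overall: false → eliminated

Eliminated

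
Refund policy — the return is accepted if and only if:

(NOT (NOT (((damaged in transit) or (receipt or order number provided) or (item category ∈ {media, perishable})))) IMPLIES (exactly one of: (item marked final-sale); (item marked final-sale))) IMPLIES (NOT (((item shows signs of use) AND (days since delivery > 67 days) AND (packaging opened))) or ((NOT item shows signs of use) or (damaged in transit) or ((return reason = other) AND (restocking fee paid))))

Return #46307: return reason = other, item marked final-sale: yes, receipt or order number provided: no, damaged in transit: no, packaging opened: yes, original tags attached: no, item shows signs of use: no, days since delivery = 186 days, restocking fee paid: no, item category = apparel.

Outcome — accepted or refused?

Accepted

Atomic conditions:
  damaged in transit: no → false
  receipt or order number provided: no → false
  item category ∈ {media, perishable}: apparel is not in the set → false
  item marked final-sale: yes → true
  item shows signs of use: no → false
  days since delivery > 67 days: 186 > 67 is true
  packaging opened: yes → true
  NOT item shows signs of use: no → true
  return reason = other: other == other is true
  restocking fee paid: no → false
Combine:
[1.1.1.1] false OR false OR false = false
[1.1.1] NOT false = true
[1.1] NOT true = false
[1.2] exactly-one(true, true) = false
[1] false → false (antecedent false ⇒ implication holds) = true
[2.1.1] false AND true AND true = false
[2.1] NOT false = true
[2.2.3] true AND false = false
[2.2] true OR false OR false = true
[2] true OR true = true
[root] true → true = true
Overall: true → accepted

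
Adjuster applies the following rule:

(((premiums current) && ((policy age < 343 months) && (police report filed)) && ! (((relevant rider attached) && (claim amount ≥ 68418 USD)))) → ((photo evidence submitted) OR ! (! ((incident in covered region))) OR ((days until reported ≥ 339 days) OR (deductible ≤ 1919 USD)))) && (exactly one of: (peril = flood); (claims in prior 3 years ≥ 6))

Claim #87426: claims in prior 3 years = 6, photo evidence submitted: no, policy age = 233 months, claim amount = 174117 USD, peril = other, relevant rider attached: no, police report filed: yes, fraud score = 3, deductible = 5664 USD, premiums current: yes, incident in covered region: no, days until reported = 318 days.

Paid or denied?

Denied

Atomic conditions:
  premiums current: yes → true
  policy age < 343 months: 233 < 343 is true
  police report filed: yes → true
  relevant rider attached: no → false
  claim amount ≥ 68418 USD: 174117 ≥ 68418 is true
  photo evidence submitted: no → false
  incident in covered region: no → false
  days until reported ≥ 339 days: 318 ≥ 339 is false
  deductible ≤ 1919 USD: 5664 ≤ 1919 is false
  peril = flood: other == flood is false
  claims in prior 3 years ≥ 6: 6 ≥ 6 is true
Combine:
[1.1.2] true AND true = true
[1.1.3.1] false AND true = false
[1.1.3] NOT false = true
[1.1] true AND true AND true = true
[1.2.2.1] NOT false = true
[1.2.2] NOT true = false
[1.2.3] false OR false = false
[1.2] false OR false OR false = false
[1] true → false = false
[2] exactly-one(false, true) = true
[root] false AND true = false
Overall: false → denied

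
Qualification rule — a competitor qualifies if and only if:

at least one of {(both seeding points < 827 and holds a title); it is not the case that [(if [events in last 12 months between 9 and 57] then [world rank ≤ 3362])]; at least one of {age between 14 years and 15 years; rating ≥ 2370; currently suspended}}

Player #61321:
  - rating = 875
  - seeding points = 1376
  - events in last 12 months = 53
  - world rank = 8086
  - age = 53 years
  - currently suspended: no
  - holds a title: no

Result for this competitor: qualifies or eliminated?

Atomic conditions:
  seeding points < 827: 1376 < 827 is false
  holds a title: no → false
  events in last 12 months between 9 and 57: 53 in [9, 57] is true
  world rank ≤ 3362: 8086 ≤ 3362 is false
  age between 14 years and 15 years: 53 in [14, 15] is false
  rating ≥ 2370: 875 ≥ 2370 is false
  currently suspended: no → false
Combine:
[1] false AND false = false
[2.1] true → false = false
[2] NOT false = true
[3] false OR false OR false = false
[root] false OR true OR false = true
Overall: true → qualifies

Qualifies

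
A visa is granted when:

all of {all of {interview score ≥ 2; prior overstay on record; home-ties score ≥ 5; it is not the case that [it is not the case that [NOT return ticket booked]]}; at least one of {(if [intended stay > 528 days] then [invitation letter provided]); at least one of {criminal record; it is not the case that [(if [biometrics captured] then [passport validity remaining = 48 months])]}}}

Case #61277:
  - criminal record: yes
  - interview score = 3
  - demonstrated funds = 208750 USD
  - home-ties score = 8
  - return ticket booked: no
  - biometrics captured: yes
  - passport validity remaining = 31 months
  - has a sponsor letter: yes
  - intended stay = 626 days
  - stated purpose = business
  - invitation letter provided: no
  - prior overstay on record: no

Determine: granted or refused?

Atomic conditions:
  interview score ≥ 2: 3 ≥ 2 is true
  prior overstay on record: no → false
  home-ties score ≥ 5: 8 ≥ 5 is true
  NOT return ticket booked: no → true
  intended stay > 528 days: 626 > 528 is true
  invitation letter provided: no → false
  criminal record: yes → true
  biometrics captured: yes → true
  passport validity remaining = 48 months: 31 == 48 is false
Combine:
[1.4.1] NOT true = false
[1.4] NOT false = true
[1] true AND false AND true AND true = false
[2.1] true → false = false
[2.2.2.1] true → false = false
[2.2.2] NOT false = true
[2.2] true OR true = true
[2] false OR true = true
[root] false AND true = false
Overall: false → refused

Refused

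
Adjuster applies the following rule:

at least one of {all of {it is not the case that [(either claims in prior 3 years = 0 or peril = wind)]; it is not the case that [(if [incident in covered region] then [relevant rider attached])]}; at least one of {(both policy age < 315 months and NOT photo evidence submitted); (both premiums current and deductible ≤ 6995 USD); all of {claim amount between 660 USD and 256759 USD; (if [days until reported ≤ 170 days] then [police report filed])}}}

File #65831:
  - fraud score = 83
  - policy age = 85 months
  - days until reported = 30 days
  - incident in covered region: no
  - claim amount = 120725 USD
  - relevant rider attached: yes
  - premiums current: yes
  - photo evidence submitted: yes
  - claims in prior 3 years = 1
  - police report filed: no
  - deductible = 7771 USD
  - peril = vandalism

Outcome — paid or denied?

Atomic conditions:
  claims in prior 3 years = 0: 1 == 0 is false
  peril = wind: vandalism == wind is false
  incident in covered region: no → false
  relevant rider attached: yes → true
  policy age < 315 months: 85 < 315 is true
  NOT photo evidence submitted: yes → false
  premiums current: yes → true
  deductible ≤ 6995 USD: 7771 ≤ 6995 is false
  claim amount between 660 USD and 256759 USD: 120725 in [660, 256759] is true
  days until reported ≤ 170 days: 30 ≤ 170 is true
  police report filed: no → false
Combine:
[1.1.1] false OR false = false
[1.1] NOT false = true
[1.2.1] false → true (antecedent false ⇒ implication holds) = true
[1.2] NOT true = false
[1] true AND false = false
[2.1] true AND false = false
[2.2] true AND false = false
[2.3.2] true → false = false
[2.3] true AND false = false
[2] false OR false OR false = false
[root] false OR false = false
Overall: false → denied

Denied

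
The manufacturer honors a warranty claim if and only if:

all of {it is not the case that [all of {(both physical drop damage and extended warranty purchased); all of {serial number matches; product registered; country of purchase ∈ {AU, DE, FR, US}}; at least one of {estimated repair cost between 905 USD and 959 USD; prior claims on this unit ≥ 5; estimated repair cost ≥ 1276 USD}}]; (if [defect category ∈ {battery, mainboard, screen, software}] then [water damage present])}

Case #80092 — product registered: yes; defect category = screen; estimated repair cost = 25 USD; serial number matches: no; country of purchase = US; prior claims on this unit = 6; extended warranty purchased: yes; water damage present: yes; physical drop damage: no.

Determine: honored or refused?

Honored

Atomic conditions:
  physical drop damage: no → false
  extended warranty purchased: yes → true
  serial number matches: no → false
  product registered: yes → true
  country of purchase ∈ {AU, DE, FR, US}: US is in the set → true
  estimated repair cost between 905 USD and 959 USD: 25 in [905, 959] is false
  prior claims on this unit ≥ 5: 6 ≥ 5 is true
  estimated repair cost ≥ 1276 USD: 25 ≥ 1276 is false
  defect category ∈ {battery, mainboard, screen, software}: screen is in the set → true
  water damage present: yes → true
Combine:
[1.1.1] false AND true = false
[1.1.2] false AND true AND true = false
[1.1.3] false OR true OR false = true
[1.1] false AND false AND true = false
[1] NOT false = true
[2] true → true = true
[root] true AND true = true
Overall: true → honored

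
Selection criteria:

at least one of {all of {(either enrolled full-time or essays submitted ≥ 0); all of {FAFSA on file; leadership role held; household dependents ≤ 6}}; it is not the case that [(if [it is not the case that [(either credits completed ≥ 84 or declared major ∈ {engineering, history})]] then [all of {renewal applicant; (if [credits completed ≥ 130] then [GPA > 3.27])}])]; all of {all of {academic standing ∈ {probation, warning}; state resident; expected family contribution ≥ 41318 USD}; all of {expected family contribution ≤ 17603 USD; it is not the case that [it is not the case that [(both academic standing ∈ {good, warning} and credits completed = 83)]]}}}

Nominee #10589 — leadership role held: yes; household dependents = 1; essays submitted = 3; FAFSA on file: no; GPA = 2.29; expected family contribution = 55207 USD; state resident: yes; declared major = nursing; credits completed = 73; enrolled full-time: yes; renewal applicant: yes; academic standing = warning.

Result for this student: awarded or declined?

Atomic conditions:
  enrolled full-time: yes → true
  essays submitted ≥ 0: 3 ≥ 0 is true
  FAFSA on file: no → false
  leadership role held: yes → true
  household dependents ≤ 6: 1 ≤ 6 is true
  credits completed ≥ 84: 73 ≥ 84 is false
  declared major ∈ {engineering, history}: nursing is not in the set → false
  renewal applicant: yes → true
  credits completed ≥ 130: 73 ≥ 130 is false
  GPA > 3.27: 2.29 > 3.27 is false
  academic standing ∈ {probation, warning}: warning is in the set → true
  state resident: yes → true
  expected family contribution ≥ 41318 USD: 55207 ≥ 41318 is true
  expected family contribution ≤ 17603 USD: 55207 ≤ 17603 is false
  academic standing ∈ {good, warning}: warning is in the set → true
  credits completed = 83: 73 == 83 is false
Combine:
[1.1] true OR true = true
[1.2] false AND true AND true = false
[1] true AND false = false
[2.1.1.1] false OR false = false
[2.1.1] NOT false = true
[2.1.2.2] false → false (antecedent false ⇒ implication holds) = true
[2.1.2] true AND true = true
[2.1] true → true = true
[2] NOT true = false
[3.1] true AND true AND true = true
[3.2.2.1.1] true AND false = false
[3.2.2.1] NOT false = true
[3.2.2] NOT true = false
[3.2] false AND false = false
[3] true AND false = false
[root] false OR false OR false = false
Overall: false → declined

Declined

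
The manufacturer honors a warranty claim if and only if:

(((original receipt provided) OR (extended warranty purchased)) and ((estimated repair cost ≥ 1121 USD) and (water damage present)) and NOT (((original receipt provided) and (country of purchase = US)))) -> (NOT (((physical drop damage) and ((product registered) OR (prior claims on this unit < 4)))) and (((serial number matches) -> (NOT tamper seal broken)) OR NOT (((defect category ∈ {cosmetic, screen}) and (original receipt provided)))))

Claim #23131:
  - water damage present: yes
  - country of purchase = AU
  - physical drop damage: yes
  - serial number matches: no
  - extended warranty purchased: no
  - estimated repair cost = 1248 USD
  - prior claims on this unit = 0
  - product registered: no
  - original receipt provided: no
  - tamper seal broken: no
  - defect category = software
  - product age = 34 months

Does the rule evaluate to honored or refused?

Atomic conditions:
  original receipt provided: no → false
  extended warranty purchased: no → false
  estimated repair cost ≥ 1121 USD: 1248 ≥ 1121 is true
  water damage present: yes → true
  country of purchase = US: AU == US is false
  physical drop damage: yes → true
  product registered: no → false
  prior claims on this unit < 4: 0 < 4 is true
  serial number matches: no → false
  NOT tamper seal broken: no → true
  defect category ∈ {cosmetic, screen}: software is not in the set → false
Combine:
[1.1] false OR false = false
[1.2] true AND true = true
[1.3.1] false AND false = false
[1.3] NOT false = true
[1] false AND true AND true = false
[2.1.1.2] false OR true = true
[2.1.1] true AND true = true
[2.1] NOT true = false
[2.2.1] false → true (antecedent false ⇒ implication holds) = true
[2.2.2.1] false AND false = false
[2.2.2] NOT false = true
[2.2] true OR true = true
[2] false AND true = false
[root] false → false (antecedent false ⇒ implication holds) = true
Overall: true → honored

Honored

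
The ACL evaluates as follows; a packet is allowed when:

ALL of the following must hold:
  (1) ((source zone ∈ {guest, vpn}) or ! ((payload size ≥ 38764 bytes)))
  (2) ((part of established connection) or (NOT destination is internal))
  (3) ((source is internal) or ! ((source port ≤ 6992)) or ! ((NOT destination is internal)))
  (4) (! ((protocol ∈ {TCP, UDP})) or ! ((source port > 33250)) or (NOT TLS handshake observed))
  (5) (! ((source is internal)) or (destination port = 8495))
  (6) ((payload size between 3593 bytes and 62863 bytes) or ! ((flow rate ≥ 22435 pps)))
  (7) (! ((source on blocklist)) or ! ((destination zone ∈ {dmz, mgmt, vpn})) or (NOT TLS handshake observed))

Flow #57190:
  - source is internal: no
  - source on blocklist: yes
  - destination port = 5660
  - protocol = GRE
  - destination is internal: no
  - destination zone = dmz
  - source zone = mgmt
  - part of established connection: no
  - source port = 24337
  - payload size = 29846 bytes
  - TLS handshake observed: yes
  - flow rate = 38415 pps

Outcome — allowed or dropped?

Atomic conditions:
  source zone ∈ {guest, vpn}: mgmt is not in the set → false
  payload size ≥ 38764 bytes: 29846 ≥ 38764 is false
  part of established connection: no → false
  NOT destination is internal: no → true
  source is internal: no → false
  source port ≤ 6992: 24337 ≤ 6992 is false
  protocol ∈ {TCP, UDP}: GRE is not in the set → false
  source port > 33250: 24337 > 33250 is false
  NOT TLS handshake observed: yes → false
  destination port = 8495: 5660 == 8495 is false
  payload size between 3593 bytes and 62863 bytes: 29846 in [3593, 62863] is true
  flow rate ≥ 22435 pps: 38415 ≥ 22435 is true
  source on blocklist: yes → true
  destination zone ∈ {dmz, mgmt, vpn}: dmz is in the set → true
Combine:
[1.2] NOT false = true
[1] false OR true = true
[2] false OR true = true
[3.2] NOT false = true
[3.3] NOT true = false
[3] false OR true OR false = true
[4.1] NOT false = true
[4.2] NOT false = true
[4] true OR true OR false = true
[5.1] NOT false = true
[5] true OR false = true
[6.2] NOT true = false
[6] true OR false = true
[7.1] NOT true = false
[7.2] NOT true = false
[7] false OR false OR false = false
[root] true AND true AND true AND true AND true AND true AND false = false
Overall: false → dropped

Dropped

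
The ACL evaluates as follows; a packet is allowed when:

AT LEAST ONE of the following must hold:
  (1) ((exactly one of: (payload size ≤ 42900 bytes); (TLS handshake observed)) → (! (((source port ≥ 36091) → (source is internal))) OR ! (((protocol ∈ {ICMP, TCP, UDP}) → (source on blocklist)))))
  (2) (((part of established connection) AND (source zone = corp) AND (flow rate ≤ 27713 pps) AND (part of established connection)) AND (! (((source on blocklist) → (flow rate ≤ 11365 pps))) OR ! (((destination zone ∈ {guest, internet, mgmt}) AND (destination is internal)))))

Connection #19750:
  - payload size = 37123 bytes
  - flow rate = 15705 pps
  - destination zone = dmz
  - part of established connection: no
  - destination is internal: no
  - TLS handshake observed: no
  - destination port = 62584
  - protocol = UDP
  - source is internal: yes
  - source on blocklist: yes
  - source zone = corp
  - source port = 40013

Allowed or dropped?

Dropped

Atomic conditions:
  payload size ≤ 42900 bytes: 37123 ≤ 42900 is true
  TLS handshake observed: no → false
  source port ≥ 36091: 40013 ≥ 36091 is true
  source is internal: yes → true
  protocol ∈ {ICMP, TCP, UDP}: UDP is in the set → true
  source on blocklist: yes → true
  part of established connection: no → false
  source zone = corp: corp == corp is true
  flow rate ≤ 27713 pps: 15705 ≤ 27713 is true
  flow rate ≤ 11365 pps: 15705 ≤ 11365 is false
  destination zone ∈ {guest, internet, mgmt}: dmz is not in the set → false
  destination is internal: no → false
Combine:
[1.1] exactly-one(true, false) = true
[1.2.1.1] true → true = true
[1.2.1] NOT true = false
[1.2.2.1] true → true = true
[1.2.2] NOT true = false
[1.2] false OR false = false
[1] true → false = false
[2.1] false AND true AND true AND false = false
[2.2.1.1] true → false = false
[2.2.1] NOT false = true
[2.2.2.1] false AND false = false
[2.2.2] NOT false = true
[2.2] true OR true = true
[2] false AND true = false
[root] false OR false = false
Overall: false → dropped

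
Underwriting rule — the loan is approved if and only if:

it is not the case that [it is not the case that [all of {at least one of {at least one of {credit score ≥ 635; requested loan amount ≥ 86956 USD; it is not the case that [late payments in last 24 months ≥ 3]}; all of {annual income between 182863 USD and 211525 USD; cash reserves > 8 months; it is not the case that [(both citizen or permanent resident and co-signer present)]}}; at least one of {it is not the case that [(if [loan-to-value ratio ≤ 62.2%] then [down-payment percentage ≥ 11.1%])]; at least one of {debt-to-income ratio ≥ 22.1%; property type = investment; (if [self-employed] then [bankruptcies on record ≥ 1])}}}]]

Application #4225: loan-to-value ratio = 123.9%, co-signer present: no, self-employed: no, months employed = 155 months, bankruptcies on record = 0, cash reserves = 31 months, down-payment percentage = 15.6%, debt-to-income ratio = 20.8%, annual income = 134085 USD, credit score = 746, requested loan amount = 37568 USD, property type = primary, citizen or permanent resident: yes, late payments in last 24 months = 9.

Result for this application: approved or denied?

Approved

Atomic conditions:
  credit score ≥ 635: 746 ≥ 635 is true
  requested loan amount ≥ 86956 USD: 37568 ≥ 86956 is false
  late payments in last 24 months ≥ 3: 9 ≥ 3 is true
  annual income between 182863 USD and 211525 USD: 134085 in [182863, 211525] is false
  cash reserves > 8 months: 31 > 8 is true
  citizen or permanent resident: yes → true
  co-signer present: no → false
  loan-to-value ratio ≤ 62.2%: 123.9 ≤ 62.2 is false
  down-payment percentage ≥ 11.1%: 15.6 ≥ 11.1 is true
  debt-to-income ratio ≥ 22.1%: 20.8 ≥ 22.1 is false
  property type = investment: primary == investment is false
  self-employed: no → false
  bankruptcies on record ≥ 1: 0 ≥ 1 is false
Combine:
[1.1.1.1.3] NOT true = false
[1.1.1.1] true OR false OR false = true
[1.1.1.2.3.1] true AND false = false
[1.1.1.2.3] NOT false = true
[1.1.1.2] false AND true AND true = false
[1.1.1] true OR false = true
[1.1.2.1.1] false → true (antecedent false ⇒ implication holds) = true
[1.1.2.1] NOT true = false
[1.1.2.2.3] false → false (antecedent false ⇒ implication holds) = true
[1.1.2.2] false OR false OR true = true
[1.1.2] false OR true = true
[1.1] true AND true = true
[1] NOT true = false
[root] NOT false = true
Overall: true → approved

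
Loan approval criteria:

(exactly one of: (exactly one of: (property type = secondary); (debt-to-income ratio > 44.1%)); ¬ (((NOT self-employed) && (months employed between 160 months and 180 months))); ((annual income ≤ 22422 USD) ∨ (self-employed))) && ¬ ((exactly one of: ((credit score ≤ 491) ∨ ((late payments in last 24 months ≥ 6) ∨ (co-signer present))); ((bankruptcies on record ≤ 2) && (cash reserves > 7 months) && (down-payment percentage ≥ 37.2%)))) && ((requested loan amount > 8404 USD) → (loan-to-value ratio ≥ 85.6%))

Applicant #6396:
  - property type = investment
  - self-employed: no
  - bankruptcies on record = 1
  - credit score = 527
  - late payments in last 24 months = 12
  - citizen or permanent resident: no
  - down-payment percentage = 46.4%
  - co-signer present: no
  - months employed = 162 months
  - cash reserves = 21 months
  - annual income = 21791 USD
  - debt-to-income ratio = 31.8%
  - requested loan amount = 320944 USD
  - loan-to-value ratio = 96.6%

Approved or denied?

Atomic conditions:
  property type = secondary: investment == secondary is false
  debt-to-income ratio > 44.1%: 31.8 > 44.1 is false
  NOT self-employed: no → true
  months employed between 160 months and 180 months: 162 in [160, 180] is true
  annual income ≤ 22422 USD: 21791 ≤ 22422 is true
  self-employed: no → false
  credit score ≤ 491: 527 ≤ 491 is false
  late payments in last 24 months ≥ 6: 12 ≥ 6 is true
  co-signer present: no → false
  bankruptcies on record ≤ 2: 1 ≤ 2 is true
  cash reserves > 7 months: 21 > 7 is true
  down-payment percentage ≥ 37.2%: 46.4 ≥ 37.2 is true
  requested loan amount > 8404 USD: 320944 > 8404 is true
  loan-to-value ratio ≥ 85.6%: 96.6 ≥ 85.6 is true
Combine:
[1.1] exactly-one(false, false) = false
[1.2.1] true AND true = true
[1.2] NOT true = false
[1.3] true OR false = true
[1] exactly-one(false, false, true) = true
[2.1.1.2] true OR false = true
[2.1.1] false OR true = true
[2.1.2] true AND true AND true = true
[2.1] exactly-one(true, true) = false
[2] NOT false = true
[3] true → true = true
[root] true AND true AND true = true
Overall: true → approved

Approved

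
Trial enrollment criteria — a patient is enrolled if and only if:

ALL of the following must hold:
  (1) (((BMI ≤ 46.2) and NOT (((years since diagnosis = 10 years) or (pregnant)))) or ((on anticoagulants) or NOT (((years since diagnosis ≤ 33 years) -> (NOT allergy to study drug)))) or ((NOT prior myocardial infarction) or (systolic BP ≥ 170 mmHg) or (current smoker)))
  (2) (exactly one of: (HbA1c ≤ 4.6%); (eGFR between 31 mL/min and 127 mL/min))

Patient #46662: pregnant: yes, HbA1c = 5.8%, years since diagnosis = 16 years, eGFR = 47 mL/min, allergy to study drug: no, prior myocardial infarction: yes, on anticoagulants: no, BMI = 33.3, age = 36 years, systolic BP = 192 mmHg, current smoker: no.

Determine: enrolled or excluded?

Atomic conditions:
  BMI ≤ 46.2: 33.3 ≤ 46.2 is true
  years since diagnosis = 10 years: 16 == 10 is false
  pregnant: yes → true
  on anticoagulants: no → false
  years since diagnosis ≤ 33 years: 16 ≤ 33 is true
  NOT allergy to study drug: no → true
  NOT prior myocardial infarction: yes → false
  systolic BP ≥ 170 mmHg: 192 ≥ 170 is true
  current smoker: no → false
  HbA1c ≤ 4.6%: 5.8 ≤ 4.6 is false
  eGFR between 31 mL/min and 127 mL/min: 47 in [31, 127] is true
Combine:
[1.1.2.1] false OR true = true
[1.1.2] NOT true = false
[1.1] true AND false = false
[1.2.2.1] true → true = true
[1.2.2] NOT true = false
[1.2] false OR false = false
[1.3] false OR true OR false = true
[1] false OR false OR true = true
[2] exactly-one(false, true) = true
[root] true AND true = true
Overall: true → enrolled

Enrolled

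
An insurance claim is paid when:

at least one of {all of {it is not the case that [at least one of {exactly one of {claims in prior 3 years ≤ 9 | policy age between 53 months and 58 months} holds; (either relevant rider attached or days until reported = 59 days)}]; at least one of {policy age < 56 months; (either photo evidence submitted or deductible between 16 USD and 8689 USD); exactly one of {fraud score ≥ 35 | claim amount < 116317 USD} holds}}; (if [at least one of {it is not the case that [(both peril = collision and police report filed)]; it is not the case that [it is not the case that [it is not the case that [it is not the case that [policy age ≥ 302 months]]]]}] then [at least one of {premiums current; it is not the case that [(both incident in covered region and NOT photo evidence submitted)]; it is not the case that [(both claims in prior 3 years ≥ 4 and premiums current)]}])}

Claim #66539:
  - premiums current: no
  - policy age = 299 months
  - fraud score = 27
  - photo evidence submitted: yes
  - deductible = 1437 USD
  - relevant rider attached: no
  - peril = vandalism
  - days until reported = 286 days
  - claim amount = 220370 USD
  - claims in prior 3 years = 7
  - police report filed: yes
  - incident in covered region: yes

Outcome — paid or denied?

Atomic conditions:
  claims in prior 3 years ≤ 9: 7 ≤ 9 is true
  policy age between 53 months and 58 months: 299 in [53, 58] is false
  relevant rider attached: no → false
  days until reported = 59 days: 286 == 59 is false
  policy age < 56 months: 299 < 56 is false
  photo evidence submitted: yes → true
  deductible between 16 USD and 8689 USD: 1437 in [16, 8689] is true
  fraud score ≥ 35: 27 ≥ 35 is false
  claim amount < 116317 USD: 220370 < 116317 is false
  peril = collision: vandalism == collision is false
  police report filed: yes → true
  policy age ≥ 302 months: 299 ≥ 302 is false
  premiums current: no → false
  incident in covered region: yes → true
  NOT photo evidence submitted: yes → false
  claims in prior 3 years ≥ 4: 7 ≥ 4 is true
Combine:
[1.1.1.1] exactly-one(true, false) = true
[1.1.1.2] false OR false = false
[1.1.1] true OR false = true
[1.1] NOT true = false
[1.2.2] true OR true = true
[1.2.3] exactly-one(false, false) = false
[1.2] false OR true OR false = true
[1] false AND true = false
[2.1.1.1] false AND true = false
[2.1.1] NOT false = true
[2.1.2.1.1.1] NOT false = true
[2.1.2.1.1] NOT true = false
[2.1.2.1] NOT false = true
[2.1.2] NOT true = false
[2.1] true OR false = true
[2.2.2.1] true AND false = false
[2.2.2] NOT false = true
[2.2.3.1] true AND false = false
[2.2.3] NOT false = true
[2.2] false OR true OR true = true
[2] true → true = true
[root] false OR true = true
Overall: true → paid

Paid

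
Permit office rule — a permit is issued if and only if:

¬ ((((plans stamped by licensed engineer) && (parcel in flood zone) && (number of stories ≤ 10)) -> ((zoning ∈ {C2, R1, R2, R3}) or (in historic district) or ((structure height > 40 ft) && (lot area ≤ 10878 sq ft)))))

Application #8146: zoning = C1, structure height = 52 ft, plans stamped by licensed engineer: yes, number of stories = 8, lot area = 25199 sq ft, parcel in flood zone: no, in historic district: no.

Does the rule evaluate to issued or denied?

Atomic conditions:
  plans stamped by licensed engineer: yes → true
  parcel in flood zone: no → false
  number of stories ≤ 10: 8 ≤ 10 is true
  zoning ∈ {C2, R1, R2, R3}: C1 is not in the set → false
  in historic district: no → false
  structure height > 40 ft: 52 > 40 is true
  lot area ≤ 10878 sq ft: 25199 ≤ 10878 is false
Combine:
[1.1] true AND false AND true = false
[1.2.3] true AND false = false
[1.2] false OR false OR false = false
[1] false → false (antecedent false ⇒ implication holds) = true
[root] NOT true = false
Overall: false → denied

Denied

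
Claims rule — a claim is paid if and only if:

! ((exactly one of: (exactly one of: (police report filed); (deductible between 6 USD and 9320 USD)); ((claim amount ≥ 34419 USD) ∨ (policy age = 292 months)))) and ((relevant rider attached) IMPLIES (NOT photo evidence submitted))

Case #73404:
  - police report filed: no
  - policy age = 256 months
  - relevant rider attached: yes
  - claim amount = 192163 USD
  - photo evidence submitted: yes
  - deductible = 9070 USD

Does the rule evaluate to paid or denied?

Denied

Atomic conditions:
  police report filed: no → false
  deductible between 6 USD and 9320 USD: 9070 in [6, 9320] is true
  claim amount ≥ 34419 USD: 192163 ≥ 34419 is true
  policy age = 292 months: 256 == 292 is false
  relevant rider attached: yes → true
  NOT photo evidence submitted: yes → false
Combine:
[1.1.1] exactly-one(false, true) = true
[1.1.2] true OR false = true
[1.1] exactly-one(true, true) = false
[1] NOT false = true
[2] true → false = false
[root] true AND false = false
Overall: false → denied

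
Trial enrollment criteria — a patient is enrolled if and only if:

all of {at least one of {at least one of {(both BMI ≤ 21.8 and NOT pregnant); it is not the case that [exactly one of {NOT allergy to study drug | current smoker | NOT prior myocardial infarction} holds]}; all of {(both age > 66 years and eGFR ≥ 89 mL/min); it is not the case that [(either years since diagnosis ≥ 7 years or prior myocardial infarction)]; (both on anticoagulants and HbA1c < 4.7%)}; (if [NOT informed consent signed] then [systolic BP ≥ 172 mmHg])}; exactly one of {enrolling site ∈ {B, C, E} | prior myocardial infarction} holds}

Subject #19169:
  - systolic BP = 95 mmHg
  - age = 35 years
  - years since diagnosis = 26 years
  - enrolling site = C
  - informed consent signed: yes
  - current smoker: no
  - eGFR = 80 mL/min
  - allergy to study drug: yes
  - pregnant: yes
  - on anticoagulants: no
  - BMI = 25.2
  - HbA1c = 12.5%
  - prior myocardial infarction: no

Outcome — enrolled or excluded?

Atomic conditions:
  BMI ≤ 21.8: 25.2 ≤ 21.8 is false
  NOT pregnant: yes → false
  NOT allergy to study drug: yes → false
  current smoker: no → false
  NOT prior myocardial infarction: no → true
  age > 66 years: 35 > 66 is false
  eGFR ≥ 89 mL/min: 80 ≥ 89 is false
  years since diagnosis ≥ 7 years: 26 ≥ 7 is true
  prior myocardial infarction: no → false
  on anticoagulants: no → false
  HbA1c < 4.7%: 12.5 < 4.7 is false
  NOT informed consent signed: yes → false
  systolic BP ≥ 172 mmHg: 95 ≥ 172 is false
  enrolling site ∈ {B, C, E}: C is in the set → true
Combine:
[1.1.1] false AND false = false
[1.1.2.1] exactly-one(false, false, true) = true
[1.1.2] NOT true = false
[1.1] false OR false = false
[1.2.1] false AND false = false
[1.2.2.1] true OR false = true
[1.2.2] NOT true = false
[1.2.3] false AND false = false
[1.2] false AND false AND false = false
[1.3] false → false (antecedent false ⇒ implication holds) = true
[1] false OR false OR true = true
[2] exactly-one(true, false) = true
[root] true AND true = true
Overall: true → enrolled

Enrolled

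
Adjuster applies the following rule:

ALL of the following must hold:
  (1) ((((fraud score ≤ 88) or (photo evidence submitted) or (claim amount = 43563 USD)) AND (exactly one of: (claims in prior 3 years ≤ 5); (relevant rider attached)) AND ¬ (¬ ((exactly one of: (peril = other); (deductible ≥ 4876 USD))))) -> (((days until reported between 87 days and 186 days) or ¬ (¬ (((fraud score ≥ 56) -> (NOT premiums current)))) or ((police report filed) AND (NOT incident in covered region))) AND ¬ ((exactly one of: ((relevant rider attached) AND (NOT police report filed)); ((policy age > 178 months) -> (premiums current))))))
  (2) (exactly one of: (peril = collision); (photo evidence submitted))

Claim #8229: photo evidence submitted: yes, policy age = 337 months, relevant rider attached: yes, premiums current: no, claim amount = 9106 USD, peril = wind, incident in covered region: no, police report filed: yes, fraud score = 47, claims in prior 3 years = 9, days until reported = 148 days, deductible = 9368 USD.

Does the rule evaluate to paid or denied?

Atomic conditions:
  fraud score ≤ 88: 47 ≤ 88 is true
  photo evidence submitted: yes → true
  claim amount = 43563 USD: 9106 == 43563 is false
  claims in prior 3 years ≤ 5: 9 ≤ 5 is false
  relevant rider attached: yes → true
  peril = other: wind == other is false
  deductible ≥ 4876 USD: 9368 ≥ 4876 is true
  days until reported between 87 days and 186 days: 148 in [87, 186] is true
  fraud score ≥ 56: 47 ≥ 56 is false
  NOT premiums current: no → true
  police report filed: yes → true
  NOT incident in covered region: no → true
  NOT police report filed: yes → false
  policy age > 178 months: 337 > 178 is true
  premiums current: no → false
  peril = collision: wind == collision is false
Combine:
[1.1.1] true OR true OR false = true
[1.1.2] exactly-one(false, true) = true
[1.1.3.1.1] exactly-one(false, true) = true
[1.1.3.1] NOT true = false
[1.1.3] NOT false = true
[1.1] true AND true AND true = true
[1.2.1.2.1.1] false → true (antecedent false ⇒ implication holds) = true
[1.2.1.2.1] NOT true = false
[1.2.1.2] NOT false = true
[1.2.1.3] true AND true = true
[1.2.1] true OR true OR true = true
[1.2.2.1.1] true AND false = false
[1.2.2.1.2] true → false = false
[1.2.2.1] exactly-one(false, false) = false
[1.2.2] NOT false = true
[1.2] true AND true = true
[1] true → true = true
[2] exactly-one(false, true) = true
[root] true AND true = true
Overall: true → paid

Paid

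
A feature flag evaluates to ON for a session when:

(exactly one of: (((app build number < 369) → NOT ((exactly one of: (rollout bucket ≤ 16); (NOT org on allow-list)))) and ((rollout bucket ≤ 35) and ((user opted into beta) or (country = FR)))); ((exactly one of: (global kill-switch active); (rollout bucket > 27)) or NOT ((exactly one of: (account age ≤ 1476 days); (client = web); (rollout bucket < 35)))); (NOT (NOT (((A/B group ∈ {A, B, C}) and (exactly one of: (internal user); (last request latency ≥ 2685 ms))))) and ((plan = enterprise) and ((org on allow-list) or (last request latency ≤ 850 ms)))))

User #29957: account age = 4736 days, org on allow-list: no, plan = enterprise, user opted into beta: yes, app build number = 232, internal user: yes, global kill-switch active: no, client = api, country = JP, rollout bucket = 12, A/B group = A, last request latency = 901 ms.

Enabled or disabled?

Atomic conditions:
  app build number < 369: 232 < 369 is true
  rollout bucket ≤ 16: 12 ≤ 16 is true
  NOT org on allow-list: no → true
  rollout bucket ≤ 35: 12 ≤ 35 is true
  user opted into beta: yes → true
  country = FR: JP == FR is false
  global kill-switch active: no → false
  rollout bucket > 27: 12 > 27 is false
  account age ≤ 1476 days: 4736 ≤ 1476 is false
  client = web: api == web is false
  rollout bucket < 35: 12 < 35 is true
  A/B group ∈ {A, B, C}: A is in the set → true
  internal user: yes → true
  last request latency ≥ 2685 ms: 901 ≥ 2685 is false
  plan = enterprise: enterprise == enterprise is true
  org on allow-list: no → false
  last request latency ≤ 850 ms: 901 ≤ 850 is false
Combine:
[1.1.2.1] exactly-one(true, true) = false
[1.1.2] NOT false = true
[1.1] true → true = true
[1.2.2] true OR false = true
[1.2] true AND true = true
[1] true AND true = true
[2.1] exactly-one(false, false) = false
[2.2.1] exactly-one(false, false, true) = true
[2.2] NOT true = false
[2] false OR false = false
[3.1.1.1.2] exactly-one(true, false) = true
[3.1.1.1] true AND true = true
[3.1.1] NOT true = false
[3.1] NOT false = true
[3.2.2] false OR false = false
[3.2] true AND false = false
[3] true AND false = false
[root] exactly-one(true, false, false) = true
Overall: true → enabled

Enabled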